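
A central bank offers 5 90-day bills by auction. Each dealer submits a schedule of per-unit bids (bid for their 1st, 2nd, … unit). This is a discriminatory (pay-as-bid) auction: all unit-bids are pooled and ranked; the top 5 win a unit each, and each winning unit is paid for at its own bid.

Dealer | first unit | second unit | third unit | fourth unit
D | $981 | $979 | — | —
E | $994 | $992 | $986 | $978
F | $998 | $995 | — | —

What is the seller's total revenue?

Total revenue: $4,965

All unit-bids, highest first — top 5: 998 (F-1), 995 (F-2), 994 (E-1), 992 (E-2), 986 (E-3)
Next rejected bid: $981 (not a price — pay-as-bid).
Each winning unit pays its own bid.
Revenue = 998 + 995 + 994 + 992 + 986 = $4,965.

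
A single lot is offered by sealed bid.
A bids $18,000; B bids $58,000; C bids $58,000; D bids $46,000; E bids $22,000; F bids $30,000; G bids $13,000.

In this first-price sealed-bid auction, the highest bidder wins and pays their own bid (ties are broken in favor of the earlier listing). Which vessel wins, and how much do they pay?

Bids in order: 58,000 (B) > 58,000 (C) > 46,000 (D) > 30,000 (F) > 22,000 (E) > 18,000 (A) > …
Tie at $58,000 → B wins by tie-break.
B has the highest bid and pays exactly that: $58,000.

B pays $58,000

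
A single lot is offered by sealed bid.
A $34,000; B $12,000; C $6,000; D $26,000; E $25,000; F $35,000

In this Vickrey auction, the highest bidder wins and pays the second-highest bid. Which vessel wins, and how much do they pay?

Vickrey auction: the highest bidder wins and pays the second-highest bid.
Bids ranked: 35,000 (F) > 34,000 (A) > 26,000 (D) > 25,000 (E) > 12,000 (B) > 6,000 (C)
Second-price: F pays A's bid of $34,000.

F pays $34,000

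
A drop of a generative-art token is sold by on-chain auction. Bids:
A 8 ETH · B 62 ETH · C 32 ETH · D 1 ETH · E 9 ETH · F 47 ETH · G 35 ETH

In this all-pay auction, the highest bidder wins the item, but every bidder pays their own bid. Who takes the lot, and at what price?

B pays 62 ETH

Bids in order: 62 (B) > 47 (F) > 35 (G) > 32 (C) > 9 (E) > 8 (A) > …
B is highest and takes the item; every bidder forfeits their bid.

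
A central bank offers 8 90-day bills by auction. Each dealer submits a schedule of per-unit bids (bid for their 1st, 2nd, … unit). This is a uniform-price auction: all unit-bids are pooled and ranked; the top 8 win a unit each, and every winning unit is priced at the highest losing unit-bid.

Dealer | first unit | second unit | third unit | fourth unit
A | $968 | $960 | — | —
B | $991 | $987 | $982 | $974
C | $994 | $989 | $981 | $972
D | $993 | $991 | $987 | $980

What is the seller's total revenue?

Total revenue: $7,848

All unit-bids, highest first — top 8: 994 (C-1), 993 (D-1), 991 (B-1), 991 (D-2), 989 (C-2), 987 (B-2), 987 (D-3), 982 (B-3)
First bid not allocated: $981.
Allocation: B 3, C 2, D 3. Every unit priced at $981.
Revenue = 8 × 981 = $7,848.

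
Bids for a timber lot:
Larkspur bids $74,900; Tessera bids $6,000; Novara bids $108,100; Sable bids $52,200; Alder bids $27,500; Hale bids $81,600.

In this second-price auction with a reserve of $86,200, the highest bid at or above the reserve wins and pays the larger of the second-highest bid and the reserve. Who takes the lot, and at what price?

Novara pays $86,200

Bids ranked: 108,100 (Novara) > 81,600 (Hale) > 74,900 (Larkspur) > 52,200 (Sable) > 27,500 (Alder) > 6,000 (Tessera)
Highest eligible bid: Novara at $108,100.
max(second-highest $81,600, reserve $86,200) = $86,200.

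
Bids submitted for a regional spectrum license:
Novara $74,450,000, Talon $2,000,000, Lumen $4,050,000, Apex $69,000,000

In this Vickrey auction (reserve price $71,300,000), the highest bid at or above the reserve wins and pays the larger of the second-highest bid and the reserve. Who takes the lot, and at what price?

Bids in order: 74,450,000 (Novara) > 69,000,000 (Apex) > 4,050,000 (Lumen) > 2,000,000 (Talon)
Novara has the top bid at or above the reserve ($74,450,000).
max(second-highest $69,000,000, reserve $71,300,000) = $71,300,000.

Novara pays $71,300,000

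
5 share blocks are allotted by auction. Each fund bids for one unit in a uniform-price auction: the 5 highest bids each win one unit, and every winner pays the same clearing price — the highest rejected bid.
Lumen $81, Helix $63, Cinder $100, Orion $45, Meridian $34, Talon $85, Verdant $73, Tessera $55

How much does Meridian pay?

Meridian pays $0

Sorting: 100 (Cinder), 85 (Talon), 81 (Lumen), 73 (Verdant), 63 (Helix), 55 (Tessera), 45 (Orion), …
The 5 highest are Cinder, Talon, Lumen, Verdant, Helix.
First losing bid is Tessera's $55, which sets the uniform price.
Meridian does not win → pays $0.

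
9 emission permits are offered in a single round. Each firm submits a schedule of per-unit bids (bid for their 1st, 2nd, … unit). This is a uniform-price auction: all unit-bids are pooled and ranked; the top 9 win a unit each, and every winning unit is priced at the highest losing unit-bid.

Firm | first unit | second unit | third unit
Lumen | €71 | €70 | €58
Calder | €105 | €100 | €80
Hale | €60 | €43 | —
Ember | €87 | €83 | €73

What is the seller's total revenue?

Total revenue: €522

Pooled unit-bids ranked (top 9): 105 (Calder-1), 100 (Calder-2), 87 (Ember-1), 83 (Ember-2), 80 (Calder-3), 73 (Ember-3), 71 (Lumen-1), 70 (Lumen-2), 60 (Hale-1)
Highest rejected unit-bid = €58.
Allocation: Calder 3, Ember 3, Hale 1, Lumen 2. Every unit priced at €58.
Revenue = 9 × 58 = €522.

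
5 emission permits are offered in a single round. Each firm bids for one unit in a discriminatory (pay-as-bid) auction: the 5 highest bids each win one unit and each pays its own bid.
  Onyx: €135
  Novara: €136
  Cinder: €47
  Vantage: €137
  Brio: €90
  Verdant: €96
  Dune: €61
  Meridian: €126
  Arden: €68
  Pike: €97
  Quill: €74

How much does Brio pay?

Brio pays €0

Ordering the bids: 137 (Vantage), 136 (Novara), 135 (Onyx), 126 (Meridian), 97 (Pike), 96 (Verdant), 90 (Brio), …
Top 5: Vantage, Novara, Onyx, Meridian, Pike.
Brio does not win → €0.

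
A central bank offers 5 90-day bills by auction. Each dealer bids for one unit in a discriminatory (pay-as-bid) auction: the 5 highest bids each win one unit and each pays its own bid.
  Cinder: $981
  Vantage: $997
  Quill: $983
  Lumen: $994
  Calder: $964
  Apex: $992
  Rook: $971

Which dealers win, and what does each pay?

Sorting: 997 (Vantage), 994 (Lumen), 992 (Apex), 983 (Quill), 981 (Cinder), 971 (Rook), 964 (Calder)
Winners (5 units): Vantage, Lumen, Apex, Quill, Cinder.
Each winner pays its own bid: Vantage $997, Lumen $994, Apex $992, Quill $983, Cinder $981.

Vantage $997, Lumen $994, Apex $992, Quill $983, Cinder $981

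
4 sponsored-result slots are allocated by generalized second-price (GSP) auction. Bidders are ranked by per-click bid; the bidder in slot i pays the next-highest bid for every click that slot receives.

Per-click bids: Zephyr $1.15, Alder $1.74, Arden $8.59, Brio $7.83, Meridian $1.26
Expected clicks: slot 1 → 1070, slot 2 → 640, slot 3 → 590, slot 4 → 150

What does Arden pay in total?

Arden pays $8378.10

Sorting advertisers: $8.59 (Arden) > $7.83 (Brio) > $1.74 (Alder) > $1.26 (Meridian) > $1.15 (Zephyr)
Arden holds slot 1 → pays next bid $7.83 × 1070 clicks = $8378.10.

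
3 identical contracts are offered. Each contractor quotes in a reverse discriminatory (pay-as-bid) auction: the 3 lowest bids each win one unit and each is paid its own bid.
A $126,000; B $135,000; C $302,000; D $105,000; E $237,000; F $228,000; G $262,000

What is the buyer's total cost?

Total cost: $366,000

Sorting: 105,000 (D), 126,000 (A), 135,000 (B), 228,000 (F), 237,000 (E), …
The 3 lowest are D, A, B.
Total cost = 105,000 + 126,000 + 135,000 = $366,000.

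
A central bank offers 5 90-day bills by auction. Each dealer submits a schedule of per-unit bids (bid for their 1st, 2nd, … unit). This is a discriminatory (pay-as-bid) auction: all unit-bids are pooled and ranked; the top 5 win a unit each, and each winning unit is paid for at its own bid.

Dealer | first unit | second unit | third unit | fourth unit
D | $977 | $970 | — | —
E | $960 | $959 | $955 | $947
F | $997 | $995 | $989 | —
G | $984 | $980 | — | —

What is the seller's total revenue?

Total revenue: $4,945

Pooled unit-bids ranked (top 5): 997 (F-1), 995 (F-2), 989 (F-3), 984 (G-1), 980 (G-2)
Next rejected bid: $977 (not a price — pay-as-bid).
Each winning unit pays its own bid.
Revenue = 997 + 995 + 989 + 984 + 980 = $4,945.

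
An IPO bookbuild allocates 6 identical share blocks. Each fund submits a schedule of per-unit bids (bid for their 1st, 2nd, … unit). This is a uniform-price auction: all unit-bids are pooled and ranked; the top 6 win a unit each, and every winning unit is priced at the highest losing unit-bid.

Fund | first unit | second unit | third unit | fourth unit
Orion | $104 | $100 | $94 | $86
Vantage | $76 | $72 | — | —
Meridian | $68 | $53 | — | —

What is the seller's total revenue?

Total revenue: $408

All unit-bids, highest first — top 6: 104 (Orion-1), 100 (Orion-2), 94 (Orion-3), 86 (Orion-4), 76 (Vantage-1), 72 (Vantage-2)
The (k+1)-th unit-bid is $68.
Allocation: Orion 4, Vantage 2. Every unit priced at $68.
Revenue = 6 × 68 = $408.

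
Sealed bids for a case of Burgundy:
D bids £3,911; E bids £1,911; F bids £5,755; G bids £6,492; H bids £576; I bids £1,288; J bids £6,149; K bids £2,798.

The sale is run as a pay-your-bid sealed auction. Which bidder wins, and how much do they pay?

Sorting bids: 6,492 (G) > 6,149 (J) > 5,755 (F) > 3,911 (D) > 2,798 (K) > 1,911 (E) > …
G has the highest bid and pays exactly that: £6,492.

G pays £6,492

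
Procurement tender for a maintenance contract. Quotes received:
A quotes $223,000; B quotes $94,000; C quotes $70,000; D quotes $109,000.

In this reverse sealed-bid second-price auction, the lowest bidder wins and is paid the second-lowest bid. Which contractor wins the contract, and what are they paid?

C is paid $94,000

Rule: the lowest bidder wins and is paid the second-lowest bid.
Sorting bids: 70,000 (C) < 94,000 (B) < 109,000 (D) < 223,000 (A)
C is lowest; is paid the second-lowest bid, $94,000.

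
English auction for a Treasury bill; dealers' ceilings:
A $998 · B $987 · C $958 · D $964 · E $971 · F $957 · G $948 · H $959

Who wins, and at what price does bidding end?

Limits ranked: 998 (A) > 987 (B) > 971 (E) > 964 (D) > 959 (H) > 958 (C) > …
Bidding ends when B exits at $987; A takes it.

A wins at $987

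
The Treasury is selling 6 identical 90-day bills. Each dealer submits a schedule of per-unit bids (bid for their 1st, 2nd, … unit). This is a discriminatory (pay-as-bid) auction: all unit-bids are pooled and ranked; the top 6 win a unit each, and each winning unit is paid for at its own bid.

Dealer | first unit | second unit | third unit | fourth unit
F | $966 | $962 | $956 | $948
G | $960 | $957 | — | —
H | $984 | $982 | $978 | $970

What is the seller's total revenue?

Total revenue: $5,842

Merging the schedules and taking the best 6: 984 (H-1), 982 (H-2), 978 (H-3), 970 (H-4), 966 (F-1), 962 (F-2)
Next rejected bid: $960 (not a price — pay-as-bid).
Each winning unit pays its own bid.
Revenue = 984 + 982 + 978 + 970 + 966 + 962 = $5,842.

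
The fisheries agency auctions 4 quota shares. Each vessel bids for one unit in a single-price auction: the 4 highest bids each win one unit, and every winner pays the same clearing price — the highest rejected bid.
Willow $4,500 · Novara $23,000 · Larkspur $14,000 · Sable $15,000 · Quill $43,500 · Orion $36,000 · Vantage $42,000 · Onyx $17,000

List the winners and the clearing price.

Quill, Vantage, Orion, Novara; each pays $17,000

Sorting: 43,500 (Quill), 42,000 (Vantage), 36,000 (Orion), 23,000 (Novara), 17,000 (Onyx), 15,000 (Sable), …
Winners (4 units): Quill, Vantage, Orion, Novara.
Highest unsuccessful bid: $17,000 → clearing price.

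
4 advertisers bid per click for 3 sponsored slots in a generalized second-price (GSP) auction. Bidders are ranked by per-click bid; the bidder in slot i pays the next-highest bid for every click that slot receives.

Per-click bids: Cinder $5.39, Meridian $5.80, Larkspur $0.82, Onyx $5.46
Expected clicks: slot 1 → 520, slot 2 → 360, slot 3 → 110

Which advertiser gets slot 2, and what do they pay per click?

Onyx; $5.39 per click

Ranked by bid: $5.80 (Meridian) > $5.46 (Onyx) > $5.39 (Cinder) > $0.82 (Larkspur)
Slot 2 goes to the second-ranked bidder, Onyx, who pays the next bid down: $5.39/click.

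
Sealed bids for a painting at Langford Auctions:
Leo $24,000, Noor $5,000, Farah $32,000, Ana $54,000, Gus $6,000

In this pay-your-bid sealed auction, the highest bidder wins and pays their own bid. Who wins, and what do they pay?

Ana pays $54,000

Rule: the highest bidder wins and pays their own bid.
Sorting bids: 54,000 (Ana) > 32,000 (Farah) > 24,000 (Leo) > 6,000 (Gus) > 5,000 (Noor)
Ana is highest → pays own bid, $54,000.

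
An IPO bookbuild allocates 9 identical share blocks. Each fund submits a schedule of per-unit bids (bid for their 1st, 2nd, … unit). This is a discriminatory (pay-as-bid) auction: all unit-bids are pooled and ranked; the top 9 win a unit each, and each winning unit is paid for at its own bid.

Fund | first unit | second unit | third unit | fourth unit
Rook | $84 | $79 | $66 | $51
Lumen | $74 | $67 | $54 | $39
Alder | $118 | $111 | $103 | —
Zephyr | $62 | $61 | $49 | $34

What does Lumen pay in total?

Pooled unit-bids ranked (top 9): 118 (Alder-1), 111 (Alder-2), 103 (Alder-3), 84 (Rook-1), 79 (Rook-2), 74 (Lumen-1), 67 (Lumen-2), 66 (Rook-3), 62 (Zephyr-1)
Next rejected bid: $61 (not a price — pay-as-bid).
Lumen's winning unit-bids: 74 + 67 = $141.

Lumen pays $141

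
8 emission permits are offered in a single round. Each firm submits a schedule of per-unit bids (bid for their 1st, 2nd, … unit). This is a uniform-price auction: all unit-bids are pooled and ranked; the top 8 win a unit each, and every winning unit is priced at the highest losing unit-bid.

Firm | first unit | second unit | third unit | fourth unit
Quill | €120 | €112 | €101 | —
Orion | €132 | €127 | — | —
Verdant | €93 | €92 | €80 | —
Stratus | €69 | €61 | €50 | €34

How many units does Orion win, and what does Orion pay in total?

Orion: 2 units, pays €138

All unit-bids, highest first — top 8: 132 (Orion-1), 127 (Orion-2), 120 (Quill-1), 112 (Quill-2), 101 (Quill-3), 93 (Verdant-1), 92 (Verdant-2), 80 (Verdant-3)
First bid not allocated: €69.
Orion wins 2 unit(s) at €69 each.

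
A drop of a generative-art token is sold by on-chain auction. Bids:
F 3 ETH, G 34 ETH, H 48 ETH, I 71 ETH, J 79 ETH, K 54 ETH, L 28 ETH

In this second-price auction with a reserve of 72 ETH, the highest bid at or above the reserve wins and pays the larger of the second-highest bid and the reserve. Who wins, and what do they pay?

J pays 72 ETH

Sorting bids: 79 (J) > 71 (I) > 54 (K) > 48 (H) > 34 (G) > 28 (L) > …
J has the top bid at or above the reserve (79 ETH).
max(second-highest 71 ETH, reserve 72 ETH) = 72 ETH.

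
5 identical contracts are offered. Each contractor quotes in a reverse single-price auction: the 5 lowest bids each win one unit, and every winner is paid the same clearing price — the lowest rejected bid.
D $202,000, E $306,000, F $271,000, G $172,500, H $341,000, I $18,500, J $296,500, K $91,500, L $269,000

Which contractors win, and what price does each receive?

I, K, G, D, L; each is paid $271,000

Bids ranked low→high: 18,500 (I), 91,500 (K), 172,500 (G), 202,000 (D), 269,000 (L), 271,000 (F), 296,500 (J), …
Lowest 5: I, K, G, D, L.
First losing bid is F's $271,000, which sets the uniform price.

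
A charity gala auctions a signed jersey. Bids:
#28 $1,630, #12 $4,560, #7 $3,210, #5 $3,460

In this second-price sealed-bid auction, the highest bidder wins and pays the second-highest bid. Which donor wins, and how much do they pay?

#12 pays $3,460

Bids ranked: 4,560 (#12) > 3,460 (#5) > 3,210 (#7) > 1,630 (#28)
Second-price: #12 pays #5's bid of $3,460.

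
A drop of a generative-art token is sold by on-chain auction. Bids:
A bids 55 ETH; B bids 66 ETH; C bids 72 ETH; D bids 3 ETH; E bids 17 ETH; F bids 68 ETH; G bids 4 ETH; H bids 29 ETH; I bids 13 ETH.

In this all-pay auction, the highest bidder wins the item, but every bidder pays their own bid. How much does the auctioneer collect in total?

Total revenue: 327 ETH

Bids ranked: 72 (C) > 68 (F) > 66 (B) > 55 (A) > 29 (H) > 17 (E) > …
C wins with the top bid; all bids are sunk regardless.
Every bidder forfeits their bid regardless of winning.
Revenue = 55 + 66 + 72 + 3 + 17 + 68 + 4 + 29 + 13 = 327 ETH.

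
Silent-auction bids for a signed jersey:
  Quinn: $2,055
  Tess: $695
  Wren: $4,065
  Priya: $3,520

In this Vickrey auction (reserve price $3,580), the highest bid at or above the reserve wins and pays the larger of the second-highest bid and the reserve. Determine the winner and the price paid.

Wren pays $3,580

Vickrey auction (reserve price $3,580): the highest bid at or above the reserve wins and pays the larger of the second-highest bid and the reserve.
Bids in order: 4,065 (Wren) > 3,520 (Priya) > 2,055 (Quinn) > 695 (Tess)
Wren has the top bid at or above the reserve ($4,065).
max(second-highest $3,520, reserve $3,580) = $3,580.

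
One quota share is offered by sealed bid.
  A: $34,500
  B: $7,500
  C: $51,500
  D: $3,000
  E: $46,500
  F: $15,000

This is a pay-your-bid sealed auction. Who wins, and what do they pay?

C pays $51,500

Sorting bids: 51,500 (C) > 46,500 (E) > 34,500 (A) > 15,000 (F) > 7,500 (B) > 3,000 (D)
First-price: C pays what they bid, $51,500.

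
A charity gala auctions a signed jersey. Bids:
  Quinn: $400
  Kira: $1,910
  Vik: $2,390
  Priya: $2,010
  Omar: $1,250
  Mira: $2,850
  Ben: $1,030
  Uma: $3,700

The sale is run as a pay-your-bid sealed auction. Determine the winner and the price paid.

Bids ranked: 3,700 (Uma) > 2,850 (Mira) > 2,390 (Vik) > 2,010 (Priya) > 1,910 (Kira) > 1,250 (Omar) > …
Uma has the highest bid and pays exactly that: $3,700.

Uma pays $3,700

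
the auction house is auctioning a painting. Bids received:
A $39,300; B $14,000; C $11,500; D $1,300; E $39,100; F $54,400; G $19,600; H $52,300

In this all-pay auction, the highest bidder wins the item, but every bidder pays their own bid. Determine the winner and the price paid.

F pays $54,400

Sorting bids: 54,400 (F) > 52,300 (H) > 39,300 (A) > 39,100 (E) > 19,600 (G) > 14,000 (B) > …
F wins with the top bid; all bids are sunk regardless.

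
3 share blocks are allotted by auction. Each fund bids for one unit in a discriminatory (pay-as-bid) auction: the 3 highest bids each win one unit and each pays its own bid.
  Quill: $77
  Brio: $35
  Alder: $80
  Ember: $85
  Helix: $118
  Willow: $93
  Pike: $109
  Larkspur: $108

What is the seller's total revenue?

Ordering the bids: 118 (Helix), 109 (Pike), 108 (Larkspur), 93 (Willow), 85 (Ember), …
Winners (3 units): Helix, Pike, Larkspur.
Total revenue = 118 + 109 + 108 = $335.

Total revenue: $335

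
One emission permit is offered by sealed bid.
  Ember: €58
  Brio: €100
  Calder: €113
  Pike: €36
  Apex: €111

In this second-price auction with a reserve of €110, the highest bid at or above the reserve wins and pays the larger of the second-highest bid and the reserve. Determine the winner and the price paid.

Calder pays €111

Sorting bids: 113 (Calder) > 111 (Apex) > 100 (Brio) > 58 (Ember) > 36 (Pike)
Highest eligible bid: Calder at €113.
max(second-highest €111, reserve €110) = €111; the reserve does not bind.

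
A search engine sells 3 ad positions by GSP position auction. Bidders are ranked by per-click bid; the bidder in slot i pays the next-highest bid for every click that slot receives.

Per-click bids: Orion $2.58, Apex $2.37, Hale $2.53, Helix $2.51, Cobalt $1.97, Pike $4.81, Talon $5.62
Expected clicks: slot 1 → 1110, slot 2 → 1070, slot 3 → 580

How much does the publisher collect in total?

Total revenue: $9567.10

Ranked by bid: $5.62 (Talon) > $4.81 (Pike) > $2.58 (Orion) > $2.53 (Hale) > …
Slot 1: Talon pays $4.81 × 1110 = $5339.10
Slot 2: Pike pays $2.58 × 1070 = $2760.60
Slot 3: Orion pays $2.53 × 580 = $1467.40
Total = $9567.10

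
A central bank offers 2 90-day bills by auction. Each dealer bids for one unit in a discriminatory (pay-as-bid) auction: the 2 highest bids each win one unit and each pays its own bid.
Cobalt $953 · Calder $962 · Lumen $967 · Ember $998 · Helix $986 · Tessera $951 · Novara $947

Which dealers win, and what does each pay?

Ember $998, Helix $986

Sorting: 998 (Ember), 986 (Helix), 967 (Lumen), 962 (Calder), …
The 2 highest are Ember, Helix.
Each winner pays its own bid: Ember $998, Helix $986.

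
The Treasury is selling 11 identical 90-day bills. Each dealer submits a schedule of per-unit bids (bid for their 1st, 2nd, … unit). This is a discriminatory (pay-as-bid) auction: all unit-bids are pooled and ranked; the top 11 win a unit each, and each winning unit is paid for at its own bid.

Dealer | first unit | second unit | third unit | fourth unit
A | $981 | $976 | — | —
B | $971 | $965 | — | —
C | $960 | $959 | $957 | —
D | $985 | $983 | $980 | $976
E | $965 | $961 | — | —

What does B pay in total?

B pays $1,936

Pooled unit-bids ranked (top 11): 985 (D-1), 983 (D-2), 981 (A-1), 980 (D-3), 976 (A-2), 976 (D-4), 971 (B-1), 965 (B-2), 965 (E-1), 961 (E-2), 960 (C-1)
Next rejected bid: $959 (not a price — pay-as-bid).
B's winning unit-bids: 971 + 965 = $1,936.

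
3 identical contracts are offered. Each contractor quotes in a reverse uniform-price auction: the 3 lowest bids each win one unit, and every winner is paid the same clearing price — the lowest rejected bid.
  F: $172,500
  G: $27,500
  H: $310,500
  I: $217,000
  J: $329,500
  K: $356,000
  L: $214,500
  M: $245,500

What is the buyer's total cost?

Ordering the bids: 27,500 (G), 172,500 (F), 214,500 (L), 217,000 (I), 245,500 (M), …
Lowest 3: G, F, L.
Clearing price = lowest rejected bid = $217,000.
Total cost = 3 × $217,000 = $651,000.

Total cost: $651,000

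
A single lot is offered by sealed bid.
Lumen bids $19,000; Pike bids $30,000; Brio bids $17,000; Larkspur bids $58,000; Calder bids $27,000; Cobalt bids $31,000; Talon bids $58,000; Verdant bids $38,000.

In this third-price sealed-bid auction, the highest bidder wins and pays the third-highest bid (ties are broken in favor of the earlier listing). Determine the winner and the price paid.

Third-price sealed-bid auction: the highest bidder wins and pays the third-highest bid.
Bids ranked: 58,000 (Larkspur) > 58,000 (Talon) > 38,000 (Verdant) > 31,000 (Cobalt) > 30,000 (Pike) > 27,000 (Calder) > …
Tie at $58,000 → Larkspur wins by tie-break.
Larkspur is highest; pays the third-highest bid, $38,000.

Larkspur pays $38,000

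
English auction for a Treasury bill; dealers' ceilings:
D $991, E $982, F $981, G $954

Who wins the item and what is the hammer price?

Limits in order: 991 (D) > 982 (E) > 981 (F) > 954 (G)
E is the last rival to drop out, at $982; D remains and wins at that price.

D wins at $982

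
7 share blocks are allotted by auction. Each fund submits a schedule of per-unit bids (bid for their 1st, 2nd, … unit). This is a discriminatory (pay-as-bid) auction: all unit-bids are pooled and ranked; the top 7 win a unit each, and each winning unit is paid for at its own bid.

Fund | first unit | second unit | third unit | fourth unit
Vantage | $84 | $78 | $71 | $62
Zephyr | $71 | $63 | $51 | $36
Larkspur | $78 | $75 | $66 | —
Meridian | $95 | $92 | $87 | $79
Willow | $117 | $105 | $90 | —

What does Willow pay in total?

Willow pays $312

Merging the schedules and taking the best 7: 117 (Willow-1), 105 (Willow-2), 95 (Meridian-1), 92 (Meridian-2), 90 (Willow-3), 87 (Meridian-3), 84 (Vantage-1)
Next rejected bid: $79 (not a price — pay-as-bid).
Willow's winning unit-bids: 117 + 105 + 90 = $312.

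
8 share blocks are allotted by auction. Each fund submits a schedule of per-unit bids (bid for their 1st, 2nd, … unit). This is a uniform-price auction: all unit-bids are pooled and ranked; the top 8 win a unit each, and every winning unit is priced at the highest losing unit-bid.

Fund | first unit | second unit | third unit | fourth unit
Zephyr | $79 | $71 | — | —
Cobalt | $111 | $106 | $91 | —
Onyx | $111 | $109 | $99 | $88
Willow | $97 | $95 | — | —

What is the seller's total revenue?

Total revenue: $704

Merging the schedules and taking the best 8: 111 (Cobalt-1), 111 (Onyx-1), 109 (Onyx-2), 106 (Cobalt-2), 99 (Onyx-3), 97 (Willow-1), 95 (Willow-2), 91 (Cobalt-3)
The (k+1)-th unit-bid is $88.
Allocation: Cobalt 3, Onyx 3, Willow 2. Every unit priced at $88.
Revenue = 8 × 88 = $704.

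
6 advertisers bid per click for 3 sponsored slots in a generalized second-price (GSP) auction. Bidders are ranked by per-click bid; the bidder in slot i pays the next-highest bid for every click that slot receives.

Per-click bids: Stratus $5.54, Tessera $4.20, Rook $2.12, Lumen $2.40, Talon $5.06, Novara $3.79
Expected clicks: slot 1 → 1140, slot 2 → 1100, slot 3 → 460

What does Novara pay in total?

Novara pays $0.00

Ranked by bid: $5.54 (Stratus) > $5.06 (Talon) > $4.20 (Tessera) > $3.79 (Novara) > …
Novara ranks below slot 3 → no slot, pays nothing.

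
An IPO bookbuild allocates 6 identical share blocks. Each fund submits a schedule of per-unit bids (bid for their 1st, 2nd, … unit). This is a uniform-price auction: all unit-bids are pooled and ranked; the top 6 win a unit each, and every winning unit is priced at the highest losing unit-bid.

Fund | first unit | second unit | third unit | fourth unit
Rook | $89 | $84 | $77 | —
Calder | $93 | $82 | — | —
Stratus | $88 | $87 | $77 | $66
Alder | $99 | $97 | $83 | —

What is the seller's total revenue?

All unit-bids, highest first — top 6: 99 (Alder-1), 97 (Alder-2), 93 (Calder-1), 89 (Rook-1), 88 (Stratus-1), 87 (Stratus-2)
First bid not allocated: $84.
Allocation: Alder 2, Calder 1, Rook 1, Stratus 2. Every unit priced at $84.
Revenue = 6 × 84 = $504.

Total revenue: $504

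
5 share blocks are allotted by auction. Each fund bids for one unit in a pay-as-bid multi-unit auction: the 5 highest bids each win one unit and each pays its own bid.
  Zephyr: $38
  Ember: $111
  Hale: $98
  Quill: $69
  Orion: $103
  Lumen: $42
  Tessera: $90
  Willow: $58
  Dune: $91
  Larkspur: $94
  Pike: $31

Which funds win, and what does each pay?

Sorting: 111 (Ember), 103 (Orion), 98 (Hale), 94 (Larkspur), 91 (Dune), 90 (Tessera), 69 (Quill), …
Winners (5 units): Ember, Orion, Hale, Larkspur, Dune.
Each winner pays its own bid: Ember $111, Orion $103, Hale $98, Larkspur $94, Dune $91.

Ember $111, Orion $103, Hale $98, Larkspur $94, Dune $91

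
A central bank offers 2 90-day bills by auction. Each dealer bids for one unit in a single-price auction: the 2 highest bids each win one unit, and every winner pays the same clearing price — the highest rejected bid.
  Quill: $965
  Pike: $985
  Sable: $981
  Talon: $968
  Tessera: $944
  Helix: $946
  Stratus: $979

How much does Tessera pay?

Bids ranked high→low: 985 (Pike), 981 (Sable), 979 (Stratus), 968 (Talon), …
Winners (2 units): Pike, Sable.
Highest unsuccessful bid: $979 → clearing price.
Tessera does not win → pays $0.

Tessera pays $0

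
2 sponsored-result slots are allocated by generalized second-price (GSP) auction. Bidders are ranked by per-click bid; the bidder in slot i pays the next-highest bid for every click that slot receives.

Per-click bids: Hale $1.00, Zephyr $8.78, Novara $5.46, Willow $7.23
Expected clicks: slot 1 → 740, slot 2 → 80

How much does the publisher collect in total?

Total revenue: $5787.00

Per-click bids in order: $8.78 (Zephyr) > $7.23 (Willow) > $5.46 (Novara) > …
Slot 1: Zephyr pays $7.23 × 740 = $5350.20
Slot 2: Willow pays $5.46 × 80 = $436.80
Total = $5787.00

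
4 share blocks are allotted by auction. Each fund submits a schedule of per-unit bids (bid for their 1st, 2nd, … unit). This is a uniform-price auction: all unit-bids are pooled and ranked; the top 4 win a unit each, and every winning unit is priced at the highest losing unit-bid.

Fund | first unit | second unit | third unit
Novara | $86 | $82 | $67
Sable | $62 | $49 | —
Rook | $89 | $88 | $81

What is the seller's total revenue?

Total revenue: $324

Merging the schedules and taking the best 4: 89 (Rook-1), 88 (Rook-2), 86 (Novara-1), 82 (Novara-2)
Highest rejected unit-bid = $81.
Allocation: Novara 2, Rook 2. Every unit priced at $81.
Revenue = 4 × 81 = $324.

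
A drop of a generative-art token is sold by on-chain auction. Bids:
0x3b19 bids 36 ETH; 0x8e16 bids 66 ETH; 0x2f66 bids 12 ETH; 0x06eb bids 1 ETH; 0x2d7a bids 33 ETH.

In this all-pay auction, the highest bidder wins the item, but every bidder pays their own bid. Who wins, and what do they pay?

Bids in order: 66 (0x8e16) > 36 (0x3b19) > 33 (0x2d7a) > 12 (0x2f66) > 1 (0x06eb)
0x8e16 wins with the top bid; all bids are sunk regardless.

0x8e16 pays 66 ETH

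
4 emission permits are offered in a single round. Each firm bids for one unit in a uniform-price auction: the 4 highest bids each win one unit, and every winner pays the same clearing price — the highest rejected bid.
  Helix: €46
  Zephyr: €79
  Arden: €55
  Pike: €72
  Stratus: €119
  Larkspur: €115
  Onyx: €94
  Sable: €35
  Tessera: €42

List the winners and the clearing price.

Bids ranked high→low: 119 (Stratus), 115 (Larkspur), 94 (Onyx), 79 (Zephyr), 72 (Pike), 55 (Arden), …
Winners (4 units): Stratus, Larkspur, Onyx, Zephyr.
Highest unsuccessful bid: €72 → clearing price.

Stratus, Larkspur, Onyx, Zephyr; each pays €72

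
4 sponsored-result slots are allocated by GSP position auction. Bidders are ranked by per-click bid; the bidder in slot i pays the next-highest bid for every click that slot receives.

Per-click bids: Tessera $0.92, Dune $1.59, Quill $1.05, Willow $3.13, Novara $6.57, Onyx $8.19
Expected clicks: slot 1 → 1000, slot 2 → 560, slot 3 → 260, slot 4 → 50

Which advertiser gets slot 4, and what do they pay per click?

Ranked by bid: $8.19 (Onyx) > $6.57 (Novara) > $3.13 (Willow) > $1.59 (Dune) > $1.05 (Quill) > …
Slot 4 goes to the fourth-ranked bidder, Dune, who pays the next bid down: $1.05/click.

Dune; $1.05 per click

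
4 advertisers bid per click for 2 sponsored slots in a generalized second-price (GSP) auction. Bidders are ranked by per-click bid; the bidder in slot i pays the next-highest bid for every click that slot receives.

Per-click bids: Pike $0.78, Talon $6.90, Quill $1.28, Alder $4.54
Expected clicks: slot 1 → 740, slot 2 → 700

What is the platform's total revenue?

Per-click bids in order: $6.90 (Talon) > $4.54 (Alder) > $1.28 (Quill) > …
Slot 1: Talon pays $4.54 × 740 = $3359.60
Slot 2: Alder pays $1.28 × 700 = $896.00
Total = $4255.60

Total revenue: $4255.60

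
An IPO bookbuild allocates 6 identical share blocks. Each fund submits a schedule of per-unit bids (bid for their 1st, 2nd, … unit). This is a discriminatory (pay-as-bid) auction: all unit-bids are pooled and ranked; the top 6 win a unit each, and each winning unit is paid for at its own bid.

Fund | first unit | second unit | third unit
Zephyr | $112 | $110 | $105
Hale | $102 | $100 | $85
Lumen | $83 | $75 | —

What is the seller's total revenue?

Pooled unit-bids ranked (top 6): 112 (Zephyr-1), 110 (Zephyr-2), 105 (Zephyr-3), 102 (Hale-1), 100 (Hale-2), 85 (Hale-3)
Next rejected bid: $83 (not a price — pay-as-bid).
Each winning unit pays its own bid.
Revenue = 112 + 110 + 105 + 102 + 100 + 85 = $614.

Total revenue: $614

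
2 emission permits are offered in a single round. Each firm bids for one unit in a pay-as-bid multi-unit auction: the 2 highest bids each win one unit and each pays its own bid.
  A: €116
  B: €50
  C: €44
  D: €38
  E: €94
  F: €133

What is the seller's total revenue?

Ordering the bids: 133 (F), 116 (A), 94 (E), 50 (B), …
The 2 highest are F, A.
Total revenue = 133 + 116 = €249.

Total revenue: €249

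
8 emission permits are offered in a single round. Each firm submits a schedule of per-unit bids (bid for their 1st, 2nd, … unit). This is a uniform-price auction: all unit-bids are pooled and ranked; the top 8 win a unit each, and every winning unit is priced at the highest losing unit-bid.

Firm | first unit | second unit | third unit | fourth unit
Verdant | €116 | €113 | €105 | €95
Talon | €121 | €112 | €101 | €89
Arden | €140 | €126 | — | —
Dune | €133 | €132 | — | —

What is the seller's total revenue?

Total revenue: €840

All unit-bids, highest first — top 8: 140 (Arden-1), 133 (Dune-1), 132 (Dune-2), 126 (Arden-2), 121 (Talon-1), 116 (Verdant-1), 113 (Verdant-2), 112 (Talon-2)
Highest rejected unit-bid = €105.
Allocation: Arden 2, Dune 2, Talon 2, Verdant 2. Every unit priced at €105.
Revenue = 8 × 105 = €840.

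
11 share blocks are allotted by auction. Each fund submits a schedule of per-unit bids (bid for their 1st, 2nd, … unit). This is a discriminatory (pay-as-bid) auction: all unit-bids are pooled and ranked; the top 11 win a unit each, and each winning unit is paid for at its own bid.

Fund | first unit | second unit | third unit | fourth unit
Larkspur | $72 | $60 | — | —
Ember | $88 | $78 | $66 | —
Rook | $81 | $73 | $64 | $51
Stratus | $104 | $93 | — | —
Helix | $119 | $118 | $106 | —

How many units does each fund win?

Pooled unit-bids ranked (top 11): 119 (Helix-1), 118 (Helix-2), 106 (Helix-3), 104 (Stratus-1), 93 (Stratus-2), 88 (Ember-1), 81 (Rook-1), 78 (Ember-2), 73 (Rook-2), 72 (Larkspur-1), 66 (Ember-3)
Next rejected bid: $64 (not a price — pay-as-bid).
Allocation: Ember 3, Helix 3, Larkspur 1, Rook 2, Stratus 2.

Ember 3, Helix 3, Larkspur 1, Rook 2, Stratus 2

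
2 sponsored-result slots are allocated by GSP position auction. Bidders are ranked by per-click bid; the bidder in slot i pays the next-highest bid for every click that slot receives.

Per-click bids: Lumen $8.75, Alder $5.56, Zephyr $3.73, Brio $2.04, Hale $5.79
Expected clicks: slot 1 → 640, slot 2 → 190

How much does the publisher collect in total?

Sorting advertisers: $8.75 (Lumen) > $5.79 (Hale) > $5.56 (Alder) > …
Slot 1: Lumen pays $5.79 × 640 = $3705.60
Slot 2: Hale pays $5.56 × 190 = $1056.40
Total = $4762.00

Total revenue: $4762.00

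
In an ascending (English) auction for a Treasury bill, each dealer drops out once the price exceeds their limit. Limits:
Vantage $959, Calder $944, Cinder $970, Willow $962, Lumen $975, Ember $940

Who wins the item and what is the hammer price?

Lumen wins at $970

Limits in order: 975 (Lumen) > 970 (Cinder) > 962 (Willow) > 959 (Vantage) > 944 (Calder) > 940 (Ember)
Bidding ends when Cinder exits at $970; Lumen takes it.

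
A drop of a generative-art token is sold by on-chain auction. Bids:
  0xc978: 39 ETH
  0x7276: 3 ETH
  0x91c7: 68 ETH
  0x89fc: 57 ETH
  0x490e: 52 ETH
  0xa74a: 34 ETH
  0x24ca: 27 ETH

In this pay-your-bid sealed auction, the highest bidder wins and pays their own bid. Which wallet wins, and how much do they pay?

Bids in order: 68 (0x91c7) > 57 (0x89fc) > 52 (0x490e) > 39 (0xc978) > 34 (0xa74a) > 27 (0x24ca) > …
0x91c7 has the highest bid and pays exactly that: 68 ETH.

0x91c7 pays 68 ETH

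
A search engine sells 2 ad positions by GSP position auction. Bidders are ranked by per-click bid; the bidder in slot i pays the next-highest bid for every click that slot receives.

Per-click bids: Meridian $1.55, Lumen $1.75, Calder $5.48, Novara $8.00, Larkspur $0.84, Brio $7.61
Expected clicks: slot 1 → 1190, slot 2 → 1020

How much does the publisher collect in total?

Ranked by bid: $8.00 (Novara) > $7.61 (Brio) > $5.48 (Calder) > …
Slot 1: Novara pays $7.61 × 1190 = $9055.90
Slot 2: Brio pays $5.48 × 1020 = $5589.60
Total = $14645.50

Total revenue: $14645.50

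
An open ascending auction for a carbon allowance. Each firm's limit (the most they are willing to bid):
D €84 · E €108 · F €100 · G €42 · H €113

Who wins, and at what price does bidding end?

Sorting limits: 113 (H) > 108 (E) > 100 (F) > 84 (D) > 42 (G)
Bidding ends when E exits at €108; H takes it.

H wins at €108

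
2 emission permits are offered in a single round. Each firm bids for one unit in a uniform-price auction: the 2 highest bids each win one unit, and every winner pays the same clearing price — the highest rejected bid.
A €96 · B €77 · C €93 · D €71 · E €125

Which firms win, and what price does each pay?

Bids ranked high→low: 125 (E), 96 (A), 93 (C), 77 (B), …
The 2 highest are E, A.
First losing bid is C's €93, which sets the uniform price.

E, A; each pays €93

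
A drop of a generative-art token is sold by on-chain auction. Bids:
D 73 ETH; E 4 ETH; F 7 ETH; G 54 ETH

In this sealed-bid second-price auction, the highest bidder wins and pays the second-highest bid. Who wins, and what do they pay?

D pays 54 ETH

Sealed-bid second-price auction: the highest bidder wins and pays the second-highest bid.
Sorting bids: 73 (D) > 54 (G) > 7 (F) > 4 (E)
Second-price: D pays G's bid of 54 ETH.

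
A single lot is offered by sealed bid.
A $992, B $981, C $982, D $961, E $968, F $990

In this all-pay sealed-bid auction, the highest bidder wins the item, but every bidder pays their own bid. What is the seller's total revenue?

Bids in order: 992 (A) > 990 (F) > 982 (C) > 981 (B) > 968 (E) > 961 (D)
A wins with the top bid; all bids are sunk regardless.
Every bidder forfeits their bid regardless of winning.
Revenue = 992 + 981 + 982 + 961 + 968 + 990 = $5,874.

Total revenue: $5,874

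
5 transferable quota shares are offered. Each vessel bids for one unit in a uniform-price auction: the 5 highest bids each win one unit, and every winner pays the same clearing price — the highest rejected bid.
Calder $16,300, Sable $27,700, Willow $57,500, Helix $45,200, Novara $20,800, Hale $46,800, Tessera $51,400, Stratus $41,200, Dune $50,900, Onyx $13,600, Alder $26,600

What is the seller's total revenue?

Total revenue: $206,000

Bids ranked high→low: 57,500 (Willow), 51,400 (Tessera), 50,900 (Dune), 46,800 (Hale), 45,200 (Helix), 41,200 (Stratus), 27,700 (Sable), …
The 5 highest are Willow, Tessera, Dune, Hale, Helix.
First losing bid is Stratus's $41,200, which sets the uniform price.
Total revenue = 5 × $41,200 = $206,000.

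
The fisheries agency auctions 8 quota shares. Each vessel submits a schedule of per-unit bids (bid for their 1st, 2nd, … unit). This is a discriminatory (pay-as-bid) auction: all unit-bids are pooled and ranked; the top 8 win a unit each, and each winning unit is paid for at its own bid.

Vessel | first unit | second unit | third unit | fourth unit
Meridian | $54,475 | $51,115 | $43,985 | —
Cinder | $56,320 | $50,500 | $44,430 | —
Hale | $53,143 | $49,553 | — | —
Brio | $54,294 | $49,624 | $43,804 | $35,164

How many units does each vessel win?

All unit-bids, highest first — top 8: 56,320 (Cinder-1), 54,475 (Meridian-1), 54,294 (Brio-1), 53,143 (Hale-1), 51,115 (Meridian-2), 50,500 (Cinder-2), 49,624 (Brio-2), 49,553 (Hale-2)
Next rejected bid: $44,430 (not a price — pay-as-bid).
Allocation: Brio 2, Cinder 2, Hale 2, Meridian 2.

Brio 2, Cinder 2, Hale 2, Meridian 2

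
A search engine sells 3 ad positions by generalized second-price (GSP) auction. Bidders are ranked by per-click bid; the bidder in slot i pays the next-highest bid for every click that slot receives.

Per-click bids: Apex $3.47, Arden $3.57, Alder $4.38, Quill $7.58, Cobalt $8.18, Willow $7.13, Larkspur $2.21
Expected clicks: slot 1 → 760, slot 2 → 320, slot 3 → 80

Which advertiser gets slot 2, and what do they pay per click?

Ranked by bid: $8.18 (Cobalt) > $7.58 (Quill) > $7.13 (Willow) > $4.38 (Alder) > …
Slot 2 goes to the second-ranked bidder, Quill, who pays the next bid down: $7.13/click.

Quill; $7.13 per click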